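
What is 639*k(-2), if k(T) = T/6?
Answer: -213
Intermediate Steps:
k(T) = T/6 (k(T) = T*(⅙) = T/6)
639*k(-2) = 639*((⅙)*(-2)) = 639*(-⅓) = -213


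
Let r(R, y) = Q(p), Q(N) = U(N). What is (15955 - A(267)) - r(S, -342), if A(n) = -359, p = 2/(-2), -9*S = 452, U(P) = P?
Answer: 16315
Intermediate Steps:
S = -452/9 (S = -⅑*452 = -452/9 ≈ -50.222)
p = -1 (p = 2*(-½) = -1)
Q(N) = N
r(R, y) = -1
(15955 - A(267)) - r(S, -342) = (15955 - 1*(-359)) - 1*(-1) = (15955 + 359) + 1 = 16314 + 1 = 16315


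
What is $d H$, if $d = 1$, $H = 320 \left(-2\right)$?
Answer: $-640$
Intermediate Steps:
$H = -640$
$d H = 1 \left(-640\right) = -640$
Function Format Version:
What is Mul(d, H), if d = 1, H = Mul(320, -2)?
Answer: -640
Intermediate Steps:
H = -640
Mul(d, H) = Mul(1, -640) = -640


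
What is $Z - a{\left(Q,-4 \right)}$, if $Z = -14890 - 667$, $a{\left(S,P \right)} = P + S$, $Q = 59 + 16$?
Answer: $-15628$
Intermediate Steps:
$Q = 75$
$Z = -15557$
$Z - a{\left(Q,-4 \right)} = -15557 - \left(-4 + 75\right) = -15557 - 71 = -15628$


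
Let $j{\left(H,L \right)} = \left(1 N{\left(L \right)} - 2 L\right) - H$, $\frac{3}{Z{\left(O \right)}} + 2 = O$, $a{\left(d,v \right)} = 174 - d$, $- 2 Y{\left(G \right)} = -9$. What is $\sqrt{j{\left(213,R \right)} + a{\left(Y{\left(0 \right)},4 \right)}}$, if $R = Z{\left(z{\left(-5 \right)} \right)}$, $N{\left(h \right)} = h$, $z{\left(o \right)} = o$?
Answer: $\frac{3 i \sqrt{938}}{14} \approx 6.5629 i$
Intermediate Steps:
$Y{\left(G \right)} = \frac{9}{2}$ ($Y{\left(G \right)} = \left(- \frac{1}{2}\right) \left(-9\right) = \frac{9}{2}$)
$Z{\left(O \right)} = \frac{3}{-2 + O}$
$R = - \frac{3}{7}$ ($R = \frac{3}{-2 - 5} = \frac{3}{-7} = 3 \left(- \frac{1}{7}\right) = - \frac{3}{7} \approx -0.42857$)
$j{\left(H,L \right)} = - H - L$ ($j{\left(H,L \right)} = \left(1 L - 2 L\right) - H = \left(L - 2 L\right) - H = - L - H = - H - L$)
$\sqrt{j{\left(213,R \right)} + a{\left(Y{\left(0 \right)},4 \right)}} = \sqrt{\left(\left(-1\right) 213 - - \frac{3}{7}\right) + \left(174 - \frac{9}{2}\right)} = \sqrt{\left(-213 + \frac{3}{7}\right) + \left(174 - \frac{9}{2}\right)} = \sqrt{- \frac{1488}{7} + \frac{339}{2}} = \sqrt{- \frac{603}{14}} = \frac{3 i \sqrt{938}}{14}$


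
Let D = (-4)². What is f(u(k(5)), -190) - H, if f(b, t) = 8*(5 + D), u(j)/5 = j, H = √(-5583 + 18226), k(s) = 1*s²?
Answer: 168 - √12643 ≈ 55.559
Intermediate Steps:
k(s) = s²
D = 16
H = √12643 ≈ 112.44
u(j) = 5*j
f(b, t) = 168 (f(b, t) = 8*(5 + 16) = 8*21 = 168)
f(u(k(5)), -190) - H = 168 - √12643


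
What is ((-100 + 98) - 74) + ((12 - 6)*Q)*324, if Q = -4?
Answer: -7852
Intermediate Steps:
((-100 + 98) - 74) + ((12 - 6)*Q)*324 = ((-100 + 98) - 74) + ((12 - 6)*(-4))*324 = (-2 - 74) + (6*(-4))*324 = -76 - 24*324 = -76 - 7776 = -7852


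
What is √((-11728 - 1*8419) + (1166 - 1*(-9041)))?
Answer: 2*I*√2485 ≈ 99.7*I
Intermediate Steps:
√((-11728 - 1*8419) + (1166 - 1*(-9041))) = √((-11728 - 8419) + (1166 + 9041)) = √(-20147 + 10207) = √(-9940) = 2*I*√2485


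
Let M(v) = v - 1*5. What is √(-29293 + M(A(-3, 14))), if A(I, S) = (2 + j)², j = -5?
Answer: I*√29289 ≈ 171.14*I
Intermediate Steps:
A(I, S) = 9 (A(I, S) = (2 - 5)² = (-3)² = 9)
M(v) = -5 + v (M(v) = v - 5 = -5 + v)
√(-29293 + M(A(-3, 14))) = √(-29293 + (-5 + 9)) = √(-29293 + 4) = √(-29289) = I*√29289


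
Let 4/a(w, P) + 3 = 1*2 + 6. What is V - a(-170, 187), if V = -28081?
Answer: -140409/5 ≈ -28082.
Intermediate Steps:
a(w, P) = ⅘ (a(w, P) = 4/(-3 + (1*2 + 6)) = 4/(-3 + (2 + 6)) = 4/(-3 + 8) = 4/5 = 4*(⅕) = ⅘)
V - a(-170, 187) = -28081 - 1*⅘ = -28081 - ⅘ = -140409/5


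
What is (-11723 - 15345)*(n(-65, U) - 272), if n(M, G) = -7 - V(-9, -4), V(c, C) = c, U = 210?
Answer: 7308360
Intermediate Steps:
n(M, G) = 2 (n(M, G) = -7 - 1*(-9) = -7 + 9 = 2)
(-11723 - 15345)*(n(-65, U) - 272) = (-11723 - 15345)*(2 - 272) = -27068*(-270) = 7308360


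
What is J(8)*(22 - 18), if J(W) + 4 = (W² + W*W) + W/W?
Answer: 500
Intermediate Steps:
J(W) = -3 + 2*W² (J(W) = -4 + ((W² + W*W) + W/W) = -4 + ((W² + W²) + 1) = -4 + (2*W² + 1) = -4 + (1 + 2*W²) = -3 + 2*W²)
J(8)*(22 - 18) = (-3 + 2*8²)*(22 - 18) = (-3 + 2*64)*4 = (-3 + 128)*4 = 125*4 = 500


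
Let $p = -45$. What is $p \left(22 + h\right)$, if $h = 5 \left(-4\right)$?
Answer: $-90$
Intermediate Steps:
$h = -20$
$p \left(22 + h\right) = - 45 \left(22 - 20\right) = \left(-45\right) 2 = -90$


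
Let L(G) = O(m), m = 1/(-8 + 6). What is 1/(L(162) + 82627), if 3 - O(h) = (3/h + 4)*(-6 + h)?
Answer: 1/82617 ≈ 1.2104e-5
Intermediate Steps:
m = -½ (m = 1/(-2) = -½ ≈ -0.50000)
O(h) = 3 - (-6 + h)*(4 + 3/h) (O(h) = 3 - (3/h + 4)*(-6 + h) = 3 - (4 + 3/h)*(-6 + h) = 3 - (-6 + h)*(4 + 3/h))
L(G) = -10 (L(G) = 24 - 4*(-½) + 18/(-½) = 24 + 2 + 18*(-2) = 24 + 2 - 36 = -10)
1/(L(162) + 82627) = 1/(-10 + 82627) = 1/82617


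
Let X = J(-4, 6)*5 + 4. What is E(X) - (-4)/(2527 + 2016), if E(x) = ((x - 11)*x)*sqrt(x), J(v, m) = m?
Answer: 4/4543 + 782*sqrt(34) ≈ 4559.8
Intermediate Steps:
X = 34 (X = 6*5 + 4 = 30 + 4 = 34)
E(x) = x**(3/2)*(-11 + x) (E(x) = ((-11 + x)*x)*sqrt(x) = (x*(-11 + x))*sqrt(x) = x**(3/2)*(-11 + x))
E(X) - (-4)/(2527 + 2016) = 34**(3/2)*(-11 + 34) - (-4)/(2527 + 2016) = (34*sqrt(34))*23 - (-4)/4543 = 782*sqrt(34) - (-4)/4543 = 782*sqrt(34) - 1*(-4/4543) = 782*sqrt(34) + 4/4543 = 4/4543 + 782*sqrt(34)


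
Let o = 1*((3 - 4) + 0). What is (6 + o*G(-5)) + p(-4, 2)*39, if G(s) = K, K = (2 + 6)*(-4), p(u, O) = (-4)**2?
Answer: 662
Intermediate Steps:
p(u, O) = 16
K = -32 (K = 8*(-4) = -32)
G(s) = -32
o = -1 (o = 1*(-1 + 0) = 1*(-1) = -1)
(6 + o*G(-5)) + p(-4, 2)*39 = (6 - 1*(-32)) + 16*39 = (6 + 32) + 624 = 38 + 624 = 662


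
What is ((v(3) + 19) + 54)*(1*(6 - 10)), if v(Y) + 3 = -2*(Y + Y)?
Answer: -232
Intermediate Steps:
v(Y) = -3 - 4*Y (v(Y) = -3 - 2*(Y + Y) = -3 - 4*Y)
((v(3) + 19) + 54)*(1*(6 - 10)) = (((-3 - 4*3) + 19) + 54)*(1*(6 - 10)) = (((-3 - 12) + 19) + 54)*(1*(-4)) = ((-15 + 19) + 54)*(-4) = (4 + 54)*(-4) = 58*(-4) = -232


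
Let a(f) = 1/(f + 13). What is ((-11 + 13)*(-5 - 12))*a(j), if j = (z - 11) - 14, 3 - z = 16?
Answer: 34/25 ≈ 1.3600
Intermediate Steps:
z = -13 (z = 3 - 1*16 = 3 - 16 = -13)
j = -38 (j = (-13 - 11) - 14 = -24 - 14 = -38)
a(f) = 1/(13 + f)
((-11 + 13)*(-5 - 12))*a(j) = ((-11 + 13)*(-5 - 12))/(13 - 38) = (2*(-17))/(-25) = -34*(-1/25) = 34/25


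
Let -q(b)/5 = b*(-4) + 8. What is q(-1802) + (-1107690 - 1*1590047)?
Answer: -2733817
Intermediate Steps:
q(b) = -40 + 20*b (q(b) = -5*(b*(-4) + 8) = -5*(-4*b + 8) = -5*(8 - 4*b) = -40 + 20*b)
q(-1802) + (-1107690 - 1*1590047) = (-40 + 20*(-1802)) + (-1107690 - 1*1590047) = (-40 - 36040) + (-1107690 - 1590047) = -36080 - 2697737 = -2733817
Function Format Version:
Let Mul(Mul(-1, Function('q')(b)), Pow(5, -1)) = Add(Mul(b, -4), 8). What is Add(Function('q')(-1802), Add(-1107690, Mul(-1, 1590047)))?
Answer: -2733817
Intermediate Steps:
Function('q')(b) = Add(-40, Mul(20, b)) (Function('q')(b) = Mul(-5, Add(Mul(b, -4), 8)) = Mul(-5, Add(Mul(-4, b), 8)) = Mul(-5, Add(8, Mul(-4, b))) = Add(-40, Mul(20, b)))
Add(Function('q')(-1802), Add(-1107690, Mul(-1, 1590047))) = Add(Add(-40, Mul(20, -1802)), Add(-1107690, Mul(-1, 1590047))) = Add(Add(-40, -36040), Add(-1107690, -1590047)) = Add(-36080, -2697737) = -2733817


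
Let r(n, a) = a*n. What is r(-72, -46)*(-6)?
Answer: -19872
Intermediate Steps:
r(-72, -46)*(-6) = -46*(-72)*(-6) = 3312*(-6) = -19872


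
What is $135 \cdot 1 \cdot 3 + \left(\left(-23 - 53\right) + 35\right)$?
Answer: $364$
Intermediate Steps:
$135 \cdot 1 \cdot 3 + \left(\left(-23 - 53\right) + 35\right) = 135 \cdot 3 + \left(-76 + 35\right) = 405 - 41 = 364$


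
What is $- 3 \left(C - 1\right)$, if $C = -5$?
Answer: $18$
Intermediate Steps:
$- 3 \left(C - 1\right) = - 3 \left(-5 - 1\right) = \left(-3\right) \left(-6\right) = 18$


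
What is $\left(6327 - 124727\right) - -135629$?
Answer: $17229$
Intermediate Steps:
$\left(6327 - 124727\right) - -135629 = \left(6327 - 124727\right) + 135629 = -118400 + 135629 = 17229$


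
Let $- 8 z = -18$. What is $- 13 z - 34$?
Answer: $- \frac{253}{4} \approx -63.25$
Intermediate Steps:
$z = \frac{9}{4}$ ($z = \left(- \frac{1}{8}\right) \left(-18\right) = \frac{9}{4} \approx 2.25$)
$- 13 z - 34 = \left(-13\right) \frac{9}{4} - 34 = - \frac{117}{4} - 34 = - \frac{253}{4}$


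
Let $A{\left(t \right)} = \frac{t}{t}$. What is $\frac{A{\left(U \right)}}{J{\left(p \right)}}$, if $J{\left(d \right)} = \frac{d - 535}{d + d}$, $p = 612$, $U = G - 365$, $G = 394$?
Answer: $\frac{1224}{77} \approx 15.896$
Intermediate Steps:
$U = 29$ ($U = 394 - 365 = 29$)
$A{\left(t \right)} = 1$
$J{\left(d \right)} = \frac{-535 + d}{2 d}$
$\frac{A{\left(U \right)}}{J{\left(p \right)}} = 1 \frac{1}{\frac{1}{2} \cdot \frac{1}{612} \left(-535 + 612\right)} = 1 \frac{1}{\frac{1}{2} \cdot \frac{1}{612} \cdot 77} = 1 \frac{1}{\frac{77}{1224}} = 1 \cdot \frac{1224}{77} = \frac{1224}{77}$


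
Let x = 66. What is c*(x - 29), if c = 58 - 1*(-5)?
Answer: 2331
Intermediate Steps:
c = 63 (c = 58 + 5 = 63)
c*(x - 29) = 63*(66 - 29) = 63*37 = 2331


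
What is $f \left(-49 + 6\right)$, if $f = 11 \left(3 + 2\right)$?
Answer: $-2365$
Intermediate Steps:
$f = 55$ ($f = 11 \cdot 5 = 55$)
$f \left(-49 + 6\right) = 55 \left(-49 + 6\right) = 55 \left(-43\right) = -2365$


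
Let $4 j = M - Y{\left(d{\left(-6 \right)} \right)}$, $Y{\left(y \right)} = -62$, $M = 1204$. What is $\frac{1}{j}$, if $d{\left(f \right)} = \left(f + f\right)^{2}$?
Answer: $\frac{2}{633} \approx 0.0031596$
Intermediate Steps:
$d{\left(f \right)} = 4 f^{2}$ ($d{\left(f \right)} = \left(2 f\right)^{2} = 4 f^{2}$)
$j = \frac{633}{2}$ ($j = \frac{1204 - -62}{4} = \frac{1204 + 62}{4} = \frac{1}{4} \cdot 1266 = \frac{633}{2} \approx 316.5$)
$\frac{1}{j} = \frac{1}{\frac{633}{2}} = \frac{2}{633}$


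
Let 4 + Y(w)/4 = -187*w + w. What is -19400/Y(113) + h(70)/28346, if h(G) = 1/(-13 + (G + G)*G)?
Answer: 672749092861/2915985816322 ≈ 0.23071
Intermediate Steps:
Y(w) = -16 - 744*w (Y(w) = -16 + 4*(-187*w + w) = -16 + 4*(-186*w) = -16 - 744*w)
h(G) = 1/(-13 + 2*G**2) (h(G) = 1/(-13 + (2*G)*G) = 1/(-13 + 2*G**2))
-19400/Y(113) + h(70)/28346 = -19400/(-16 - 744*113) + 1/(-13 + 2*70**2*28346) = -19400/(-16 - 84072) + (1/28346)/(-13 + 2*4900) = -19400/(-84088) + (1/28346)/(-13 + 9800) = -19400*(-1/84088) + (1/28346)/9787 = 2425/10511 + (1/9787)*(1/28346) = 2425/10511 + 1/277422302 = 672749092861/2915985816322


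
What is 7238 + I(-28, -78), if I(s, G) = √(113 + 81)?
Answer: 7238 + √194 ≈ 7251.9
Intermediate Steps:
I(s, G) = √194
7238 + I(-28, -78) = 7238 + √194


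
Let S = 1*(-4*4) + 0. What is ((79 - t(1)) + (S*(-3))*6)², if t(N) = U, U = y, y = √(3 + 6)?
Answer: 132496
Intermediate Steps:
S = -16 (S = 1*(-16) + 0 = -16 + 0 = -16)
y = 3 (y = √9 = 3)
U = 3
t(N) = 3
((79 - t(1)) + (S*(-3))*6)² = ((79 - 1*3) - 16*(-3)*6)² = ((79 - 3) + 48*6)² = (76 + 288)² = 364² = 132496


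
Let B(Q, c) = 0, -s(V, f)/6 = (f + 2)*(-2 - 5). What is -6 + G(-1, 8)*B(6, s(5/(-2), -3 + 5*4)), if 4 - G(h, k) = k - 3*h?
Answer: -6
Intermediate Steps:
s(V, f) = 84 + 42*f (s(V, f) = -6*(f + 2)*(-2 - 5) = -6*(2 + f)*(-7) = -6*(-14 - 7*f) = 84 + 42*f)
G(h, k) = 4 - k + 3*h (G(h, k) = 4 - (k - 3*h) = 4 + (-k + 3*h) = 4 - k + 3*h)
-6 + G(-1, 8)*B(6, s(5/(-2), -3 + 5*4)) = -6 + (4 - 1*8 + 3*(-1))*0 = -6 + (4 - 8 - 3)*0 = -6 - 7*0 = -6 + 0 = -6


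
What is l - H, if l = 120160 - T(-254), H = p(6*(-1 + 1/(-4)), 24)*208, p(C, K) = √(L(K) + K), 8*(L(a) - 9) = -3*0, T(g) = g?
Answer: 120414 - 208*√33 ≈ 1.1922e+5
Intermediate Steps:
L(a) = 9 (L(a) = 9 + (-3*0)/8 = 9 + (⅛)*0 = 9 + 0 = 9)
p(C, K) = √(9 + K)
H = 208*√33 (H = √(9 + 24)*208 = √33*208 = 208*√33 ≈ 1194.9)
l = 120414 (l = 120160 - 1*(-254) = 120160 + 254 = 120414)
l - H = 120414 - 208*√33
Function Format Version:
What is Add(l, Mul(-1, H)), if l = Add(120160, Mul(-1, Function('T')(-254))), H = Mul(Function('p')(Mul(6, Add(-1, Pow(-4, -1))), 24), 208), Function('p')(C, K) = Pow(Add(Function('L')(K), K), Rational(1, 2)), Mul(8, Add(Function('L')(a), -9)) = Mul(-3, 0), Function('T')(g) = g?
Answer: Add(120414, Mul(-208, Pow(33, Rational(1, 2)))) ≈ 1.1922e+5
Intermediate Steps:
Function('L')(a) = 9 (Function('L')(a) = Add(9, Mul(Rational(1, 8), Mul(-3, 0))) = Add(9, Mul(Rational(1, 8), 0)) = Add(9, 0) = 9)
Function('p')(C, K) = Pow(Add(9, K), Rational(1, 2))
H = Mul(208, Pow(33, Rational(1, 2))) (H = Mul(Pow(Add(9, 24), Rational(1, 2)), 208) = Mul(Pow(33, Rational(1, 2)), 208) = Mul(208, Pow(33, Rational(1, 2))) ≈ 1194.9)
l = 120414 (l = Add(120160, Mul(-1, -254)) = Add(120160, 254) = 120414)
Add(l, Mul(-1, H)) = Add(120414, Mul(-1, Mul(208, Pow(33, Rational(1, 2))))) = Add(120414, Mul(-208, Pow(33, Rational(1, 2))))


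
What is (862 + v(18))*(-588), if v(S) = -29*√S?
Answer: -506856 + 51156*√2 ≈ -4.3451e+5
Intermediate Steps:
(862 + v(18))*(-588) = (862 - 87*√2)*(-588) = -506856 + 51156*√2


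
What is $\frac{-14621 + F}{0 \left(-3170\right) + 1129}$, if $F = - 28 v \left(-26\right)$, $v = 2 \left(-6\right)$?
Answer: $- \frac{23357}{1129} \approx -20.688$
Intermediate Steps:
$v = -12$
$F = -8736$ ($F = \left(-28\right) \left(-12\right) \left(-26\right) = 336 \left(-26\right) = -8736$)
$\frac{-14621 + F}{0 \left(-3170\right) + 1129} = \frac{-14621 - 8736}{0 \left(-3170\right) + 1129} = - \frac{23357}{0 + 1129} = - \frac{23357}{1129}$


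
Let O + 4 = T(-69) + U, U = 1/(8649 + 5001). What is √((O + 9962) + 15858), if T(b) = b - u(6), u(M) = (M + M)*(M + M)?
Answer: √190816599246/2730 ≈ 160.01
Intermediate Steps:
U = 1/13650 ≈ 7.3260e-5
u(M) = 4*M² (u(M) = (2*M)*(2*M) = 4*M²)
T(b) = -144 + b (T(b) = b - 4*6² = b - 4*36 = b - 1*144 = b - 144 = -144 + b)
O = -2962049/13650 (O = -4 + ((-144 - 69) + 1/13650) = -4 + (-213 + 1/13650) = -4 - 2907449/13650 = -2962049/13650 ≈ -217.00)
√((O + 9962) + 15858) = √((-2962049/13650 + 9962) + 15858) = √(133019251/13650 + 15858) = √(349480951/13650) = √190816599246/2730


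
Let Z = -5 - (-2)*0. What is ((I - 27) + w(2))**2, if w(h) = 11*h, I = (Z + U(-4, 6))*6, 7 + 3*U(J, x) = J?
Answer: 3249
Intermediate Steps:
U(J, x) = -7/3 + J/3
Z = -5 (Z = -5 - 1*0 = -5 + 0 = -5)
I = -52 (I = (-5 + (-7/3 + (1/3)*(-4)))*6 = (-5 + (-7/3 - 4/3))*6 = (-5 - 11/3)*6 = -26/3*6 = -52)
((I - 27) + w(2))**2 = ((-52 - 27) + 11*2)**2 = (-79 + 22)**2 = (-57)**2 = 3249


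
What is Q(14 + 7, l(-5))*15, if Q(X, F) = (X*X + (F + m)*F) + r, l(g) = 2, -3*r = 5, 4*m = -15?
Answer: 13075/2 ≈ 6537.5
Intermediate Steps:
m = -15/4 (m = (¼)*(-15) = -15/4 ≈ -3.7500)
r = -5/3 (r = -⅓*5 = -5/3 ≈ -1.6667)
Q(X, F) = -5/3 + X² + F*(-15/4 + F) (Q(X, F) = (X*X + (F - 15/4)*F) - 5/3 = (X² + (-15/4 + F)*F) - 5/3 = (X² + F*(-15/4 + F)) - 5/3 = -5/3 + X² + F*(-15/4 + F))
Q(14 + 7, l(-5))*15 = (-5/3 + 2² + (14 + 7)² - 15/4*2)*15 = (-5/3 + 4 + 21² - 15/2)*15 = (-5/3 + 4 + 441 - 15/2)*15 = (2615/6)*15 = 13075/2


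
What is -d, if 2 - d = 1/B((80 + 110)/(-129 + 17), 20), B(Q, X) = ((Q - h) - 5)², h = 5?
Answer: -854914/429025 ≈ -1.9927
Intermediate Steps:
B(Q, X) = (-10 + Q)² (B(Q, X) = ((Q - 1*5) - 5)² = ((Q - 5) - 5)² = ((-5 + Q) - 5)² = (-10 + Q)²)
d = 854914/429025 (d = 2 - 1/((10 - (80 + 110)/(-129 + 17))²) = 2 - 1/((10 - 190/(-112))²) = 2 - 1/((10 - 190*(-1)/112)²) = 2 - 1/((10 - 1*(-95/56))²) = 2 - 1/((10 + 95/56)²) = 2 - 1/((655/56)²) = 2 - 1/429025/3136 = 2 - 1*3136/429025 = 2 - 3136/429025 = 854914/429025 ≈ 1.9927)
-d = -1*854914/429025 = -854914/429025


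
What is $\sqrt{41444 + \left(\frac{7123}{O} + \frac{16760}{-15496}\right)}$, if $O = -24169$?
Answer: $\frac{\sqrt{90828856673536814378}}{46815353} \approx 203.57$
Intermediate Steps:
$\sqrt{41444 + \left(\frac{7123}{O} + \frac{16760}{-15496}\right)} = \sqrt{41444 + \left(\frac{7123}{-24169} + \frac{16760}{-15496}\right)} = \sqrt{41444 + \left(7123 \left(- \frac{1}{24169}\right) + 16760 \left(- \frac{1}{15496}\right)\right)} = \sqrt{41444 - \frac{64431306}{46815353}} = \sqrt{\frac{1940151058426}{46815353}} = \frac{\sqrt{90828856673536814378}}{46815353}$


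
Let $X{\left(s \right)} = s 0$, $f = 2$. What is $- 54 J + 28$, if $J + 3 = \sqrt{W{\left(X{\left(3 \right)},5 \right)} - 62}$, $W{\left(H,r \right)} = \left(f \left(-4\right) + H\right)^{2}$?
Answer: $190 - 54 \sqrt{2} \approx 113.63$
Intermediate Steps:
$X{\left(s \right)} = 0$
$W{\left(H,r \right)} = \left(-8 + H\right)^{2}$ ($W{\left(H,r \right)} = \left(2 \left(-4\right) + H\right)^{2} = \left(-8 + H\right)^{2}$)
$J = -3 + \sqrt{2}$ ($J = -3 + \sqrt{\left(-8 + 0\right)^{2} - 62} = -3 + \sqrt{\left(-8\right)^{2} - 62} = -3 + \sqrt{64 - 62} = -3 + \sqrt{2} \approx -1.5858$)
$- 54 J + 28 = - 54 \left(-3 + \sqrt{2}\right) + 28 = \left(162 - 54 \sqrt{2}\right) + 28 = 190 - 54 \sqrt{2}$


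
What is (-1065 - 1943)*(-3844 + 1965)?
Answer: 5652032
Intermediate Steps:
(-1065 - 1943)*(-3844 + 1965) = -3008*(-1879) = 5652032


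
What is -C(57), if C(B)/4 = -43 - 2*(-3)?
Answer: 148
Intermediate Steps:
C(B) = -148 (C(B) = 4*(-43 - 2*(-3)) = 4*(-43 - 1*(-6)) = 4*(-43 + 6) = 4*(-37) = -148)
-C(57) = -1*(-148) = 148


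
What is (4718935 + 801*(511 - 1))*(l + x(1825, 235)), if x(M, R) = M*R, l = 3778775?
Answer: 21574493954250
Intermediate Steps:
(4718935 + 801*(511 - 1))*(l + x(1825, 235)) = (4718935 + 801*(511 - 1))*(3778775 + 1825*235) = (4718935 + 801*510)*(3778775 + 428875) = (4718935 + 408510)*4207650 = 5127445*4207650 = 21574493954250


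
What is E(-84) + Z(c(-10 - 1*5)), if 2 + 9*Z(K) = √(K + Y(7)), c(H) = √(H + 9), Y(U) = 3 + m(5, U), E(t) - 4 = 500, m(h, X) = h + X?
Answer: 4534/9 + √(15 + I*√6)/9 ≈ 504.21 + 0.035021*I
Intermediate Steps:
m(h, X) = X + h
E(t) = 504 (E(t) = 4 + 500 = 504)
Y(U) = 8 + U (Y(U) = 3 + (U + 5) = 3 + (5 + U) = 8 + U)
c(H) = √(9 + H)
Z(K) = -2/9 + √(15 + K)/9 (Z(K) = -2/9 + √(K + (8 + 7))/9 = -2/9 + √(K + 15)/9 = -2/9 + √(15 + K)/9)
E(-84) + Z(c(-10 - 1*5)) = 504 + (-2/9 + √(15 + √(9 + (-10 - 1*5)))/9) = 504 + (-2/9 + √(15 + √(9 + (-10 - 5)))/9) = 504 + (-2/9 + √(15 + √(9 - 15))/9) = 504 + (-2/9 + √(15 + √(-6))/9) = 504 + (-2/9 + √(15 + I*√6)/9) = 4534/9 + √(15 + I*√6)/9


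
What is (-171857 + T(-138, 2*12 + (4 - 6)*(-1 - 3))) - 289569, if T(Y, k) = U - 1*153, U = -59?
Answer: -461638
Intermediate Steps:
T(Y, k) = -212 (T(Y, k) = -59 - 1*153 = -59 - 153 = -212)
(-171857 + T(-138, 2*12 + (4 - 6)*(-1 - 3))) - 289569 = (-171857 - 212) - 289569 = -172069 - 289569 = -461638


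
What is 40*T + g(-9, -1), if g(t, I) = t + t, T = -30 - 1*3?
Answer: -1338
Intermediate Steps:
T = -33 (T = -30 - 3 = -33)
g(t, I) = 2*t
40*T + g(-9, -1) = 40*(-33) + 2*(-9) = -1320 - 18 = -1338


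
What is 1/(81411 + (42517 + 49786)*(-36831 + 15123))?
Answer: -1/2003632113 ≈ -4.9909e-10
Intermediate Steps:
1/(81411 + (42517 + 49786)*(-36831 + 15123)) = 1/(81411 + 92303*(-21708)) = 1/(81411 - 2003713524) = 1/(-2003632113) = -1/2003632113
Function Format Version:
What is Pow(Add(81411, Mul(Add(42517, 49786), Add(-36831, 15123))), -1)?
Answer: Rational(-1, 2003632113) ≈ -4.9909e-10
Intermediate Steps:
Pow(Add(81411, Mul(Add(42517, 49786), Add(-36831, 15123))), -1) = Pow(Add(81411, Mul(92303, -21708)), -1) = Pow(Add(81411, -2003713524), -1) = Pow(-2003632113, -1) = Rational(-1, 2003632113)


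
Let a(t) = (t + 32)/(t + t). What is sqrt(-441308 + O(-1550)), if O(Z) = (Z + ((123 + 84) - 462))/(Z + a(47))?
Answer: 3*I*sqrt(1039791259629262)/145621 ≈ 664.31*I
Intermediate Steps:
a(t) = (32 + t)/(2*t) (a(t) = (32 + t)/((2*t)) = (32 + t)*(1/(2*t)) = (32 + t)/(2*t))
O(Z) = (-255 + Z)/(79/94 + Z) (O(Z) = (Z + ((123 + 84) - 462))/(Z + (1/2)*(32 + 47)/47) = (Z + (207 - 462))/(Z + (1/2)*(1/47)*79) = (Z - 255)/(Z + 79/94) = (-255 + Z)/(79/94 + Z))
sqrt(-441308 + O(-1550)) = sqrt(-441308 + 94*(-255 - 1550)/(79 + 94*(-1550))) = sqrt(-441308 + 94*(-1805)/(79 - 145700)) = sqrt(-441308 + 94*(-1805)/(-145621)) = sqrt(-441308 + 94*(-1/145621)*(-1805)) = sqrt(-441308 + 169670/145621) = sqrt(-64263542598/145621) = 3*I*sqrt(1039791259629262)/145621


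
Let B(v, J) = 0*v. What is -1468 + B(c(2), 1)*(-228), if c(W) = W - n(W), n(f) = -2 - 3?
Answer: -1468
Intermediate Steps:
n(f) = -5
c(W) = 5 + W (c(W) = W - 1*(-5) = W + 5 = 5 + W)
B(v, J) = 0
-1468 + B(c(2), 1)*(-228) = -1468 + 0*(-228) = -1468 + 0 = -1468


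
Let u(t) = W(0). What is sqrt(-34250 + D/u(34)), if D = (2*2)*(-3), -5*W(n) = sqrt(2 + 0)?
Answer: sqrt(-34250 + 30*sqrt(2)) ≈ 184.95*I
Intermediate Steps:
W(n) = -sqrt(2)/5 (W(n) = -sqrt(2 + 0)/5 = -sqrt(2)/5)
u(t) = -sqrt(2)/5
D = -12 (D = 4*(-3) = -12)
sqrt(-34250 + D/u(34)) = sqrt(-34250 - 12/(-sqrt(2)/5)) = sqrt(-34250 - 5*sqrt(2)/2*(-12)) = sqrt(-34250 + 30*sqrt(2))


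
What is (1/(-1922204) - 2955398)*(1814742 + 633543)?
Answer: -13908408044597764005/1922204 ≈ -7.2357e+12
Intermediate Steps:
(1/(-1922204) - 2955398)*(1814742 + 633543) = (-1/1922204 - 2955398)*2448285 = -5680877857193/1922204*2448285 = -13908408044597764005/1922204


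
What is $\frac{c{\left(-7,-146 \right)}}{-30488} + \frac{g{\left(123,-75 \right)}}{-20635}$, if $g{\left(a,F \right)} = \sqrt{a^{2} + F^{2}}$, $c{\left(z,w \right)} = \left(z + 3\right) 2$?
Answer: $\frac{1}{3811} - \frac{3 \sqrt{2306}}{20635} \approx -0.0067191$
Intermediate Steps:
$c{\left(z,w \right)} = 6 + 2 z$ ($c{\left(z,w \right)} = \left(3 + z\right) 2 = 6 + 2 z$)
$g{\left(a,F \right)} = \sqrt{F^{2} + a^{2}}$
$\frac{c{\left(-7,-146 \right)}}{-30488} + \frac{g{\left(123,-75 \right)}}{-20635} = \frac{6 + 2 \left(-7\right)}{-30488} + \frac{\sqrt{\left(-75\right)^{2} + 123^{2}}}{-20635} = \left(6 - 14\right) \left(- \frac{1}{30488}\right) + \sqrt{5625 + 15129} \left(- \frac{1}{20635}\right) = \left(-8\right) \left(- \frac{1}{30488}\right) + \sqrt{20754} \left(- \frac{1}{20635}\right) = \frac{1}{3811} + 3 \sqrt{2306} \left(- \frac{1}{20635}\right) = \frac{1}{3811} - \frac{3 \sqrt{2306}}{20635}$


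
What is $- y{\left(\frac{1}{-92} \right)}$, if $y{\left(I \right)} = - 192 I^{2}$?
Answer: $\frac{12}{529} \approx 0.022684$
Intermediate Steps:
$- y{\left(\frac{1}{-92} \right)} = - \left(-192\right) \left(\frac{1}{-92}\right)^{2} = - \left(-192\right) \left(- \frac{1}{92}\right)^{2} = - \frac{-192}{8464} = \left(-1\right) \left(- \frac{12}{529}\right) = \frac{12}{529}$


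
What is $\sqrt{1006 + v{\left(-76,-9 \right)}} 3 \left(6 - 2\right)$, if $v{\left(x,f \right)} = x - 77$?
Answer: $12 \sqrt{853} \approx 350.47$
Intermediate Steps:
$v{\left(x,f \right)} = -77 + x$
$\sqrt{1006 + v{\left(-76,-9 \right)}} 3 \left(6 - 2\right) = \sqrt{1006 - 153} \cdot 3 \left(6 - 2\right) = \sqrt{1006 - 153} \cdot 3 \cdot 4 = \sqrt{853} \cdot 12 = 12 \sqrt{853}$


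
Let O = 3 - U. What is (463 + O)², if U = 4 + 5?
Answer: 208849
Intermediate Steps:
U = 9
O = -6 (O = 3 - 1*9 = 3 - 9 = -6)
(463 + O)² = (463 - 6)² = 457² = 208849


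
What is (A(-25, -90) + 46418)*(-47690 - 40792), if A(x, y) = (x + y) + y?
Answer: -4089018666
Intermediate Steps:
A(x, y) = x + 2*y
(A(-25, -90) + 46418)*(-47690 - 40792) = ((-25 + 2*(-90)) + 46418)*(-47690 - 40792) = ((-25 - 180) + 46418)*(-88482) = (-205 + 46418)*(-88482) = 46213*(-88482) = -4089018666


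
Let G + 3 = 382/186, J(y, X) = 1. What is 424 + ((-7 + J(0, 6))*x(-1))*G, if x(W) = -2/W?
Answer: 13496/31 ≈ 435.35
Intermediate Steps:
G = -88/93 (G = -3 + 382/186 = -3 + 382*(1/186) = -3 + 191/93 = -88/93 ≈ -0.94624)
424 + ((-7 + J(0, 6))*x(-1))*G = 424 + ((-7 + 1)*(-2/(-1)))*(-88/93) = 424 - (-12)*(-1)*(-88/93) = 424 - 6*2*(-88/93) = 424 - 12*(-88/93) = 424 + 352/31 = 13496/31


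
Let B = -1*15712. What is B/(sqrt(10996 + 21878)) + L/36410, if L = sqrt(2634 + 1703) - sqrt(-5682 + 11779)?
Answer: -7856*sqrt(32874)/16437 - sqrt(6097)/36410 + sqrt(4337)/36410 ≈ -86.658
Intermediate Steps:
L = sqrt(4337) - sqrt(6097) ≈ -12.227
B = -15712
B/(sqrt(10996 + 21878)) + L/36410 = -15712/sqrt(10996 + 21878) + (sqrt(4337) - sqrt(6097))/36410 = -15712*sqrt(32874)/32874 + (sqrt(4337) - sqrt(6097))*(1/36410) = -7856*sqrt(32874)/16437 + (-sqrt(6097)/36410 + sqrt(4337)/36410) = -7856*sqrt(32874)/16437 - sqrt(6097)/36410 + sqrt(4337)/36410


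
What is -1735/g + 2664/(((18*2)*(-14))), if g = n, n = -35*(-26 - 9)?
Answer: -1642/245 ≈ -6.7020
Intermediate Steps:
n = 1225 (n = -35*(-35) = 1225)
g = 1225
-1735/g + 2664/(((18*2)*(-14))) = -1735/1225 + 2664/(((18*2)*(-14))) = -1735*1/1225 + 2664/((36*(-14))) = -347/245 + 2664/(-504) = -347/245 + 2664*(-1/504) = -347/245 - 37/7 = -1642/245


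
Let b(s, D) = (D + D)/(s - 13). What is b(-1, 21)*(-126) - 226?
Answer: 152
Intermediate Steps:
b(s, D) = 2*D/(-13 + s) (b(s, D) = (2*D)/(-13 + s) = 2*D/(-13 + s))
b(-1, 21)*(-126) - 226 = (2*21/(-13 - 1))*(-126) - 226 = (2*21/(-14))*(-126) - 226 = (2*21*(-1/14))*(-126) - 226 = -3*(-126) - 226 = 378 - 226 = 152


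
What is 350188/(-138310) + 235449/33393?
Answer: 3478520551/769764305 ≈ 4.5189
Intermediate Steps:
350188/(-138310) + 235449/33393 = 350188*(-1/138310) + 235449*(1/33393) = -175094/69155 + 78483/11131 = 3478520551/769764305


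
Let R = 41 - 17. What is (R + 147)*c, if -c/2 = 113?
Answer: -38646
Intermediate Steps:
c = -226 (c = -2*113 = -226)
R = 24
(R + 147)*c = (24 + 147)*(-226) = 171*(-226) = -38646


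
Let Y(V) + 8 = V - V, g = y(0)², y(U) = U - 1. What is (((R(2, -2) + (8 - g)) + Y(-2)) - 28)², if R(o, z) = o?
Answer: 729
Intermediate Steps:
y(U) = -1 + U
g = 1 (g = (-1 + 0)² = (-1)² = 1)
Y(V) = -8 (Y(V) = -8 + (V - V) = -8 + 0 = -8)
(((R(2, -2) + (8 - g)) + Y(-2)) - 28)² = (((2 + (8 - 1*1)) - 8) - 28)² = (((2 + (8 - 1)) - 8) - 28)² = (((2 + 7) - 8) - 28)² = ((9 - 8) - 28)² = (1 - 28)² = (-27)² = 729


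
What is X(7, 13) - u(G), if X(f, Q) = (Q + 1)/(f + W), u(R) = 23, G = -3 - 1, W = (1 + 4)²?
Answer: -361/16 ≈ -22.563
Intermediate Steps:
W = 25 (W = 5² = 25)
G = -4
X(f, Q) = (1 + Q)/(25 + f) (X(f, Q) = (Q + 1)/(f + 25) = (1 + Q)/(25 + f))
X(7, 13) - u(G) = (1 + 13)/(25 + 7) - 1*23 = 14/32 - 23 = (1/32)*14 - 23 = 7/16 - 23 = -361/16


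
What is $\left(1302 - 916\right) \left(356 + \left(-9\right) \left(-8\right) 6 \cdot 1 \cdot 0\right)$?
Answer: $137416$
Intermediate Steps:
$\left(1302 - 916\right) \left(356 + \left(-9\right) \left(-8\right) 6 \cdot 1 \cdot 0\right) = 386 \left(356 + 72 \cdot 6 \cdot 0\right) = 386 \left(356 + 72 \cdot 0\right) = 386 \left(356 + 0\right) = 386 \cdot 356 = 137416$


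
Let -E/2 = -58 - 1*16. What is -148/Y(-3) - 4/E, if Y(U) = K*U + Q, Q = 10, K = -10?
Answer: -1379/370 ≈ -3.7270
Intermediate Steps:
E = 148 (E = -2*(-58 - 1*16) = -2*(-58 - 16) = -2*(-74) = 148)
Y(U) = 10 - 10*U (Y(U) = -10*U + 10 = 10 - 10*U)
-148/Y(-3) - 4/E = -148/(10 - 10*(-3)) - 4/148 = -148/(10 + 30) - 4*1/148 = -148/40 - 1/37 = -148*1/40 - 1/37 = -37/10 - 1/37 = -1379/370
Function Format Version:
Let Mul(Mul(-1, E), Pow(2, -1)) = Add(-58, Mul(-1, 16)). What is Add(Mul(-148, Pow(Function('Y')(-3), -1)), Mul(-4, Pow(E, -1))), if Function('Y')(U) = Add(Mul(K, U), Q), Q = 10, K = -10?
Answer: Rational(-1379, 370) ≈ -3.7270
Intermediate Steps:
E = 148 (E = Mul(-2, Add(-58, Mul(-1, 16))) = Mul(-2, Add(-58, -16)) = Mul(-2, -74) = 148)
Function('Y')(U) = Add(10, Mul(-10, U)) (Function('Y')(U) = Add(Mul(-10, U), 10) = Add(10, Mul(-10, U)))
Add(Mul(-148, Pow(Function('Y')(-3), -1)), Mul(-4, Pow(E, -1))) = Add(Mul(-148, Pow(Add(10, Mul(-10, -3)), -1)), Mul(-4, Pow(148, -1))) = Add(Mul(-148, Pow(Add(10, 30), -1)), Mul(-4, Rational(1, 148))) = Add(Mul(-148, Pow(40, -1)), Rational(-1, 37)) = Add(Mul(-148, Rational(1, 40)), Rational(-1, 37)) = Add(Rational(-37, 10), Rational(-1, 37)) = Rational(-1379, 370)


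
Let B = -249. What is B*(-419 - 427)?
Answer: 210654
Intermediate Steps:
B*(-419 - 427) = -249*(-419 - 427) = -249*(-846) = 210654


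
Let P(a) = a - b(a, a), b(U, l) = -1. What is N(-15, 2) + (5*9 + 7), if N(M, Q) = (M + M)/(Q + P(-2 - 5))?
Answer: 119/2 ≈ 59.500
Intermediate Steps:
P(a) = 1 + a (P(a) = a - 1*(-1) = a + 1 = 1 + a)
N(M, Q) = 2*M/(-6 + Q) (N(M, Q) = (M + M)/(Q + (1 + (-2 - 5))) = (2*M)/(Q + (1 - 7)) = (2*M)/(Q - 6) = (2*M)/(-6 + Q) = 2*M/(-6 + Q))
N(-15, 2) + (5*9 + 7) = 2*(-15)/(-6 + 2) + (5*9 + 7) = 2*(-15)/(-4) + (45 + 7) = 2*(-15)*(-1/4) + 52 = 15/2 + 52 = 119/2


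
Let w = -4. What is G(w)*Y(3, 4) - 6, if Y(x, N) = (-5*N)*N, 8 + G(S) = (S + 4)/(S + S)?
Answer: 634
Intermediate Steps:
G(S) = -8 + (4 + S)/(2*S) (G(S) = -8 + (S + 4)/(S + S) = -8 + (4 + S)/((2*S)) = -8 + (4 + S)*(1/(2*S)) = -8 + (4 + S)/(2*S))
Y(x, N) = -5*N²
G(w)*Y(3, 4) - 6 = (-15/2 + 2/(-4))*(-5*4²) - 6 = (-15/2 + 2*(-¼))*(-5*16) - 6 = (-15/2 - ½)*(-80) - 6 = -8*(-80) - 6 = 640 - 6 = 634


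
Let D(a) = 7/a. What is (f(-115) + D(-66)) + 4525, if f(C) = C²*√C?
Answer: 298643/66 + 13225*I*√115 ≈ 4524.9 + 1.4182e+5*I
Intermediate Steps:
f(C) = C^(5/2)
(f(-115) + D(-66)) + 4525 = ((-115)^(5/2) + 7/(-66)) + 4525 = (13225*I*√115 + 7*(-1/66)) + 4525 = (13225*I*√115 - 7/66) + 4525 = (-7/66 + 13225*I*√115) + 4525 = 298643/66 + 13225*I*√115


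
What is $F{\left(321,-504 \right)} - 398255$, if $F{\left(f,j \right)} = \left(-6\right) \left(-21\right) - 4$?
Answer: $-398133$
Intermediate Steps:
$F{\left(f,j \right)} = 122$ ($F{\left(f,j \right)} = 126 - 4 = 122$)
$F{\left(321,-504 \right)} - 398255 = 122 - 398255 = -398133$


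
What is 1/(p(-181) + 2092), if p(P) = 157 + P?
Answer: 1/2068 ≈ 0.00048356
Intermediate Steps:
1/(p(-181) + 2092) = 1/((157 - 181) + 2092) = 1/(-24 + 2092) = 1/2068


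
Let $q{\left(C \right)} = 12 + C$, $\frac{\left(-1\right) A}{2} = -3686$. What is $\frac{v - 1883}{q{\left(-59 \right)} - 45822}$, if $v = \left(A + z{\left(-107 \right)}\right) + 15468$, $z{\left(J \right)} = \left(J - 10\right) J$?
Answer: $- \frac{33476}{45869} \approx -0.72982$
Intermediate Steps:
$A = 7372$ ($A = \left(-2\right) \left(-3686\right) = 7372$)
$z{\left(J \right)} = J \left(-10 + J\right)$ ($z{\left(J \right)} = \left(J - 10\right) J = \left(-10 + J\right) J = J \left(-10 + J\right)$)
$v = 35359$ ($v = \left(7372 - 107 \left(-10 - 107\right)\right) + 15468 = \left(7372 - -12519\right) + 15468 = \left(7372 + 12519\right) + 15468 = 19891 + 15468 = 35359$)
$\frac{v - 1883}{q{\left(-59 \right)} - 45822} = \frac{35359 - 1883}{\left(12 - 59\right) - 45822} = \frac{33476}{-47 - 45822} = \frac{33476}{-45869} = 33476 \left(- \frac{1}{45869}\right) = - \frac{33476}{45869}$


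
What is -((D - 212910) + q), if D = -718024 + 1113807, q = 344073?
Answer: -526946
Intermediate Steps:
D = 395783
-((D - 212910) + q) = -((395783 - 212910) + 344073) = -(182873 + 344073) = -1*526946 = -526946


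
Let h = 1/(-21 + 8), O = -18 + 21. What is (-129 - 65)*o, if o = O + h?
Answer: -7372/13 ≈ -567.08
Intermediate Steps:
O = 3
h = -1/13 (h = 1/(-13) = -1/13 ≈ -0.076923)
o = 38/13 (o = 3 - 1/13 = 38/13 ≈ 2.9231)
(-129 - 65)*o = (-129 - 65)*(38/13) = -194*38/13 = -7372/13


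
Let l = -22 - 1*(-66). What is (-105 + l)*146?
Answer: -8906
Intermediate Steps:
l = 44 (l = -22 + 66 = 44)
(-105 + l)*146 = (-105 + 44)*146 = -61*146 = -8906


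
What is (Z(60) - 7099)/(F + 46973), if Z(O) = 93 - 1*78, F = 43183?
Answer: -161/2049 ≈ -0.078575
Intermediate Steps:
Z(O) = 15 (Z(O) = 93 - 78 = 15)
(Z(60) - 7099)/(F + 46973) = (15 - 7099)/(43183 + 46973) = -7084/90156 = -7084*1/90156 = -161/2049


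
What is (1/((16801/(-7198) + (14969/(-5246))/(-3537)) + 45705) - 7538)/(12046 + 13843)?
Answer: -188574530529231421/647652697670771665 ≈ -0.29117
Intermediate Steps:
(1/((16801/(-7198) + (14969/(-5246))/(-3537)) + 45705) - 7538)/(12046 + 13843) = (1/((16801*(-1/7198) + (14969*(-1/5246))*(-1/3537)) + 45705) - 7538)/25889 = (1/((-16801/7198 - 14969/5246*(-1/3537)) + 45705) - 7538)*(1/25889) = (1/((-16801/7198 + 14969/18555102) + 45705) - 7538)*(1/25889) = (1/(-1277198860/547375509 + 45705) - 7538)*(1/25889) = (1/(25016520439985/547375509) - 7538)*(1/25889) = (547375509/25016520439985 - 7538)*(1/25889) = -188574530529231421/25016520439985*1/25889 = -188574530529231421/647652697670771665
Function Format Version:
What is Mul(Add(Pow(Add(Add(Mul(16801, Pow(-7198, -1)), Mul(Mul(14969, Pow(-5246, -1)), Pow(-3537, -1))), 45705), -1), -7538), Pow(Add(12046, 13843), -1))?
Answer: Rational(-188574530529231421, 647652697670771665) ≈ -0.29117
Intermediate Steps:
Mul(Add(Pow(Add(Add(Mul(16801, Pow(-7198, -1)), Mul(Mul(14969, Pow(-5246, -1)), Pow(-3537, -1))), 45705), -1), -7538), Pow(Add(12046, 13843), -1)) = Mul(Add(Pow(Add(Add(Mul(16801, Rational(-1, 7198)), Mul(Mul(14969, Rational(-1, 5246)), Rational(-1, 3537))), 45705), -1), -7538), Pow(25889, -1)) = Mul(Add(Pow(Add(Add(Rational(-16801, 7198), Mul(Rational(-14969, 5246), Rational(-1, 3537))), 45705), -1), -7538), Rational(1, 25889)) = Mul(Add(Pow(Add(Add(Rational(-16801, 7198), Rational(14969, 18555102)), 45705), -1), -7538), Rational(1, 25889)) = Mul(Add(Pow(Add(Rational(-1277198860, 547375509), 45705), -1), -7538), Rational(1, 25889)) = Mul(Add(Pow(Rational(25016520439985, 547375509), -1), -7538), Rational(1, 25889)) = Mul(Add(Rational(547375509, 25016520439985), -7538), Rational(1, 25889)) = Mul(Rational(-188574530529231421, 25016520439985), Rational(1, 25889)) = Rational(-188574530529231421, 647652697670771665)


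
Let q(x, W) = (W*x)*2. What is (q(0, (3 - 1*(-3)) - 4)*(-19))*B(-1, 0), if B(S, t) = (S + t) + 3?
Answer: 0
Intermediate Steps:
B(S, t) = 3 + S + t
q(x, W) = 2*W*x
(q(0, (3 - 1*(-3)) - 4)*(-19))*B(-1, 0) = ((2*((3 - 1*(-3)) - 4)*0)*(-19))*(3 - 1 + 0) = ((2*((3 + 3) - 4)*0)*(-19))*2 = ((2*(6 - 4)*0)*(-19))*2 = ((2*2*0)*(-19))*2 = (0*(-19))*2 = 0*2 = 0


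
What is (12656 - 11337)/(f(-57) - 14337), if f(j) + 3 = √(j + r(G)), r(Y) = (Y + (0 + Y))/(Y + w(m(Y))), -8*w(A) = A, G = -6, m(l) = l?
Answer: -132401220/1439449583 - 1319*I*√2681/1439449583 ≈ -0.09198 - 4.7446e-5*I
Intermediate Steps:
w(A) = -A/8
r(Y) = 16/7 (r(Y) = (Y + (0 + Y))/(Y - Y/8) = (Y + Y)/((7*Y/8)) = (2*Y)*(8/(7*Y)) = 16/7)
f(j) = -3 + √(16/7 + j) (f(j) = -3 + √(j + 16/7) = -3 + √(16/7 + j))
(12656 - 11337)/(f(-57) - 14337) = (12656 - 11337)/((-3 + √(112 + 49*(-57))/7) - 14337) = 1319/((-3 + √(112 - 2793)/7) - 14337) = 1319/((-3 + √(-2681)/7) - 14337) = 1319/((-3 + (I*√2681)/7) - 14337) = 1319/((-3 + I*√2681/7) - 14337) = 1319/(-14340 + I*√2681/7)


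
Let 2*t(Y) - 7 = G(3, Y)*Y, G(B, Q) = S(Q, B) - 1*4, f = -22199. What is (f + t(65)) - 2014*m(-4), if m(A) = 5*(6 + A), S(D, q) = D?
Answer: -40353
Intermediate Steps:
m(A) = 30 + 5*A
G(B, Q) = -4 + Q (G(B, Q) = Q - 1*4 = Q - 4 = -4 + Q)
t(Y) = 7/2 + Y*(-4 + Y)/2 (t(Y) = 7/2 + ((-4 + Y)*Y)/2 = 7/2 + (Y*(-4 + Y))/2 = 7/2 + Y*(-4 + Y)/2)
(f + t(65)) - 2014*m(-4) = (-22199 + (7/2 + (1/2)*65*(-4 + 65))) - 2014*(30 + 5*(-4)) = (-22199 + (7/2 + (1/2)*65*61)) - 2014*(30 - 20) = (-22199 + (7/2 + 3965/2)) - 2014*10 = (-22199 + 1986) - 20140 = -20213 - 20140 = -40353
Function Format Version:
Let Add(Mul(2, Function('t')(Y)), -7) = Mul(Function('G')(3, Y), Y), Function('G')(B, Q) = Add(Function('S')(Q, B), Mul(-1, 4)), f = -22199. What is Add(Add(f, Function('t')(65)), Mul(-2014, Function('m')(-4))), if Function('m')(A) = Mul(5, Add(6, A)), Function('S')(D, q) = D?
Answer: -40353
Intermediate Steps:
Function('m')(A) = Add(30, Mul(5, A))
Function('G')(B, Q) = Add(-4, Q) (Function('G')(B, Q) = Add(Q, Mul(-1, 4)) = Add(Q, -4) = Add(-4, Q))
Function('t')(Y) = Add(Rational(7, 2), Mul(Rational(1, 2), Y, Add(-4, Y))) (Function('t')(Y) = Add(Rational(7, 2), Mul(Rational(1, 2), Mul(Add(-4, Y), Y))) = Add(Rational(7, 2), Mul(Rational(1, 2), Mul(Y, Add(-4, Y)))) = Add(Rational(7, 2), Mul(Rational(1, 2), Y, Add(-4, Y))))
Add(Add(f, Function('t')(65)), Mul(-2014, Function('m')(-4))) = Add(Add(-22199, Add(Rational(7, 2), Mul(Rational(1, 2), 65, Add(-4, 65)))), Mul(-2014, Add(30, Mul(5, -4)))) = Add(Add(-22199, Add(Rational(7, 2), Mul(Rational(1, 2), 65, 61))), Mul(-2014, Add(30, -20))) = Add(Add(-22199, Add(Rational(7, 2), Rational(3965, 2))), Mul(-2014, 10)) = Add(Add(-22199, 1986), -20140) = Add(-20213, -20140) = -40353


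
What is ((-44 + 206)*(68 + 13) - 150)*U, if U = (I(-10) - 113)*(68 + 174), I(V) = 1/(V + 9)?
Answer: -357871536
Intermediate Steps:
I(V) = 1/(9 + V)
U = -27588 (U = (1/(9 - 10) - 113)*(68 + 174) = (1/(-1) - 113)*242 = (-1 - 113)*242 = -114*242 = -27588)
((-44 + 206)*(68 + 13) - 150)*U = ((-44 + 206)*(68 + 13) - 150)*(-27588) = (162*81 - 150)*(-27588) = (13122 - 150)*(-27588) = 12972*(-27588) = -357871536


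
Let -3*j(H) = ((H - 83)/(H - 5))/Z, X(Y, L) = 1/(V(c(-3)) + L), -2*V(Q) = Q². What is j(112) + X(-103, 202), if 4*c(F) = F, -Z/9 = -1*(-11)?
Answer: 1204123/205133445 ≈ 0.0058699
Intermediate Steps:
Z = -99 (Z = -(-9)*(-11) = -9*11 = -99)
c(F) = F/4
V(Q) = -Q²/2
X(Y, L) = 1/(-9/32 + L) (X(Y, L) = 1/(-((¼)*(-3))²/2 + L) = 1/(-(-¾)²/2 + L) = 1/(-½*9/16 + L) = 1/(-9/32 + L))
j(H) = (-83 + H)/(297*(-5 + H)) (j(H) = -(H - 83)/(H - 5)/(3*(-99)) = -(-83 + H)/(-5 + H)*(-1)/(3*99) = -(-1)*(-83 + H)/(297*(-5 + H)) = (-83 + H)/(297*(-5 + H)))
j(112) + X(-103, 202) = (-83 + 112)/(297*(-5 + 112)) + 32/(-9 + 32*202) = (1/297)*29/107 + 32/(-9 + 6464) = (1/297)*(1/107)*29 + 32/6455 = 29/31779 + 32*(1/6455) = 29/31779 + 32/6455 = 1204123/205133445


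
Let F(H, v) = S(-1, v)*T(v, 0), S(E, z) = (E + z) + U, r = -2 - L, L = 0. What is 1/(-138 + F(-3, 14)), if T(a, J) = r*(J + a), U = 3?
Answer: -1/586 ≈ -0.0017065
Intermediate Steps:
r = -2 (r = -2 - 1*0 = -2 + 0 = -2)
S(E, z) = 3 + E + z (S(E, z) = (E + z) + 3 = 3 + E + z)
T(a, J) = -2*J - 2*a (T(a, J) = -2*(J + a) = -2*J - 2*a)
F(H, v) = -2*v*(2 + v) (F(H, v) = (3 - 1 + v)*(-2*0 - 2*v) = (2 + v)*(0 - 2*v) = (2 + v)*(-2*v) = -2*v*(2 + v))
1/(-138 + F(-3, 14)) = 1/(-138 - 2*14*(2 + 14)) = 1/(-138 - 2*14*16) = 1/(-138 - 448) = 1/(-586) = -1/586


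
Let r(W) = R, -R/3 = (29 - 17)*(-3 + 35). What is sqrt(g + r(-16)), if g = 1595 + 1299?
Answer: sqrt(1742) ≈ 41.737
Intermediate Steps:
g = 2894
R = -1152 (R = -3*(29 - 17)*(-3 + 35) = -36*32 = -3*384 = -1152)
r(W) = -1152
sqrt(g + r(-16)) = sqrt(2894 - 1152) = sqrt(1742)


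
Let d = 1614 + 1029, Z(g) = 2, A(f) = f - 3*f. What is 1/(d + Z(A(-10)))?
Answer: 1/2645 ≈ 0.00037807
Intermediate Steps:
A(f) = -2*f
d = 2643
1/(d + Z(A(-10))) = 1/(2643 + 2) = 1/2645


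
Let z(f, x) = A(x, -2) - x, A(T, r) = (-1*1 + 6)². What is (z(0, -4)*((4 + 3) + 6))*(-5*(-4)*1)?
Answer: 7540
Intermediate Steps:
A(T, r) = 25 (A(T, r) = (-1 + 6)² = 5² = 25)
z(f, x) = 25 - x
(z(0, -4)*((4 + 3) + 6))*(-5*(-4)*1) = ((25 - 1*(-4))*((4 + 3) + 6))*(-5*(-4)*1) = ((25 + 4)*(7 + 6))*(20*1) = (29*13)*20 = 377*20 = 7540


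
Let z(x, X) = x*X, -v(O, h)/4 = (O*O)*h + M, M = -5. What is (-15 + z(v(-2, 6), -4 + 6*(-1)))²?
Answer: 555025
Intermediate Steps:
v(O, h) = 20 - 4*h*O² (v(O, h) = -4*((O*O)*h - 5) = -4*(O²*h - 5) = -4*(h*O² - 5) = -4*(-5 + h*O²) = 20 - 4*h*O²)
z(x, X) = X*x
(-15 + z(v(-2, 6), -4 + 6*(-1)))² = (-15 + (-4 + 6*(-1))*(20 - 4*6*(-2)²))² = (-15 + (-4 - 6)*(20 - 4*6*4))² = (-15 - 10*(20 - 96))² = (-15 - 10*(-76))² = (-15 + 760)² = 745² = 555025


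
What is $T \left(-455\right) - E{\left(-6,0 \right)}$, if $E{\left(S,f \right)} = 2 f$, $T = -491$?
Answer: $223405$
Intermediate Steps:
$T \left(-455\right) - E{\left(-6,0 \right)} = \left(-491\right) \left(-455\right) - 2 \cdot 0 = 223405 - 0 = 223405 + 0 = 223405$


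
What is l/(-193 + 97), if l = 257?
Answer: -257/96 ≈ -2.6771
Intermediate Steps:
l/(-193 + 97) = 257/(-193 + 97) = 257/(-96) = 257*(-1/96) = -257/96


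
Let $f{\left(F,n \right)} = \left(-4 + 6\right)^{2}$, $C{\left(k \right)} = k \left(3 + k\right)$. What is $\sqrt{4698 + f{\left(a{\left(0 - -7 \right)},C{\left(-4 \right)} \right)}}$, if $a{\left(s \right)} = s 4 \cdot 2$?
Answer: $\sqrt{4702} \approx 68.571$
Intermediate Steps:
$a{\left(s \right)} = 8 s$ ($a{\left(s \right)} = 4 s 2 = 8 s$)
$f{\left(F,n \right)} = 4$ ($f{\left(F,n \right)} = 2^{2} = 4$)
$\sqrt{4698 + f{\left(a{\left(0 - -7 \right)},C{\left(-4 \right)} \right)}} = \sqrt{4698 + 4} = \sqrt{4702}$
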